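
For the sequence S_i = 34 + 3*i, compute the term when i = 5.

S_5 = 34 + 3*5 = 34 + 15 = 49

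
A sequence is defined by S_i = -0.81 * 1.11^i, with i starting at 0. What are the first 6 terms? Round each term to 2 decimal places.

This is a geometric sequence.
i=0: S_0 = -0.81 * 1.11^0 = -0.81
i=1: S_1 = -0.81 * 1.11^1 ≈ -0.9
i=2: S_2 = -0.81 * 1.11^2 ≈ -1.0
i=3: S_3 = -0.81 * 1.11^3 ≈ -1.11
i=4: S_4 = -0.81 * 1.11^4 ≈ -1.23
i=5: S_5 = -0.81 * 1.11^5 ≈ -1.36
The first 6 terms are: [-0.81, -0.9, -1.0, -1.11, -1.23, -1.36]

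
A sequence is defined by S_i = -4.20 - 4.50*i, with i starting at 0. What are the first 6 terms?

This is an arithmetic sequence.
i=0: S_0 = -4.2 + -4.5*0 = -4.2
i=1: S_1 = -4.2 + -4.5*1 = -8.7
i=2: S_2 = -4.2 + -4.5*2 = -13.2
i=3: S_3 = -4.2 + -4.5*3 = -17.7
i=4: S_4 = -4.2 + -4.5*4 = -22.2
i=5: S_5 = -4.2 + -4.5*5 = -26.7
The first 6 terms are: [-4.2, -8.7, -13.2, -17.7, -22.2, -26.7]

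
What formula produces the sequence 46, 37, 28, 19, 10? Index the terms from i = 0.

Check differences: 37 - 46 = -9
28 - 37 = -9
Common difference d = -9.
First term a = 46.
Formula: S_i = 46 - 9*i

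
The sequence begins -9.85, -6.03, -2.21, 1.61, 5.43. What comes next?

Differences: -6.03 - -9.85 = 3.82
This is an arithmetic sequence with common difference d = 3.82.
Next term = 5.43 + 3.82 = 9.25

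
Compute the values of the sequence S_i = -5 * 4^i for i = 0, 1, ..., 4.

This is a geometric sequence.
i=0: S_0 = -5 * 4^0 = -5
i=1: S_1 = -5 * 4^1 = -20
i=2: S_2 = -5 * 4^2 = -80
i=3: S_3 = -5 * 4^3 = -320
i=4: S_4 = -5 * 4^4 = -1280
The first 5 terms are: [-5, -20, -80, -320, -1280]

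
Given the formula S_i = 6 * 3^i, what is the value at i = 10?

S_10 = 6 * 3^10 = 6 * 59049 = 354294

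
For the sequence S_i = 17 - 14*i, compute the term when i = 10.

S_10 = 17 + -14*10 = 17 + -140 = -123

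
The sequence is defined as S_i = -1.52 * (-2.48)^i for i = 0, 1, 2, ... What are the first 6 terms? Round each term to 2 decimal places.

This is a geometric sequence.
i=0: S_0 = -1.52 * (-2.48)^0 = -1.52
i=1: S_1 = -1.52 * (-2.48)^1 ≈ 3.77
i=2: S_2 = -1.52 * (-2.48)^2 ≈ -9.35
i=3: S_3 = -1.52 * (-2.48)^3 ≈ 23.18
i=4: S_4 = -1.52 * (-2.48)^4 ≈ -57.5
i=5: S_5 = -1.52 * (-2.48)^5 ≈ 142.59
The first 6 terms are: [-1.52, 3.77, -9.35, 23.18, -57.5, 142.59]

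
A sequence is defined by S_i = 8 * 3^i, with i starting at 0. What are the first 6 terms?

This is a geometric sequence.
i=0: S_0 = 8 * 3^0 = 8
i=1: S_1 = 8 * 3^1 = 24
i=2: S_2 = 8 * 3^2 = 72
i=3: S_3 = 8 * 3^3 = 216
i=4: S_4 = 8 * 3^4 = 648
i=5: S_5 = 8 * 3^5 = 1944
The first 6 terms are: [8, 24, 72, 216, 648, 1944]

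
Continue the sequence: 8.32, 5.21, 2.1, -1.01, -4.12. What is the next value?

Differences: 5.21 - 8.32 = -3.11
This is an arithmetic sequence with common difference d = -3.11.
Next term = -4.12 + -3.11 = -7.23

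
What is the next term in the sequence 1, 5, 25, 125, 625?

Ratios: 5 / 1 = 5.0
This is a geometric sequence with common ratio r = 5.
Next term = 625 * 5 = 3125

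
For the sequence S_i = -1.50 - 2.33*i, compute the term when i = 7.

S_7 = -1.5 + -2.33*7 = -1.5 + -16.31 = -17.81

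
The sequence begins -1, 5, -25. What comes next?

Ratios: 5 / -1 = -5.0
This is a geometric sequence with common ratio r = -5.
Next term = -25 * -5 = 125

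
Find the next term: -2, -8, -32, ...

Ratios: -8 / -2 = 4.0
This is a geometric sequence with common ratio r = 4.
Next term = -32 * 4 = -128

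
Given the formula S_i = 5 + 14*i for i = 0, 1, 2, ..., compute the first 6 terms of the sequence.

This is an arithmetic sequence.
i=0: S_0 = 5 + 14*0 = 5
i=1: S_1 = 5 + 14*1 = 19
i=2: S_2 = 5 + 14*2 = 33
i=3: S_3 = 5 + 14*3 = 47
i=4: S_4 = 5 + 14*4 = 61
i=5: S_5 = 5 + 14*5 = 75
The first 6 terms are: [5, 19, 33, 47, 61, 75]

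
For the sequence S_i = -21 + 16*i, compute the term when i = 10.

S_10 = -21 + 16*10 = -21 + 160 = 139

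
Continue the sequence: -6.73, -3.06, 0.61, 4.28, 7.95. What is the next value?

Differences: -3.06 - -6.73 = 3.67
This is an arithmetic sequence with common difference d = 3.67.
Next term = 7.95 + 3.67 = 11.62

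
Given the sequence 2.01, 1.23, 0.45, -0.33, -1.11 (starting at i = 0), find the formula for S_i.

Check differences: 1.23 - 2.01 = -0.78
0.45 - 1.23 = -0.78
Common difference d = -0.78.
First term a = 2.01.
Formula: S_i = 2.01 - 0.78*i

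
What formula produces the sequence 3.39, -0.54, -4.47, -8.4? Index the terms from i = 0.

Check differences: -0.54 - 3.39 = -3.93
-4.47 - -0.54 = -3.93
Common difference d = -3.93.
First term a = 3.39.
Formula: S_i = 3.39 - 3.93*i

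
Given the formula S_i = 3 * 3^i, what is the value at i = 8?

S_8 = 3 * 3^8 = 3 * 6561 = 19683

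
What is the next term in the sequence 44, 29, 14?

Differences: 29 - 44 = -15
This is an arithmetic sequence with common difference d = -15.
Next term = 14 + -15 = -1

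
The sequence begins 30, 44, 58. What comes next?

Differences: 44 - 30 = 14
This is an arithmetic sequence with common difference d = 14.
Next term = 58 + 14 = 72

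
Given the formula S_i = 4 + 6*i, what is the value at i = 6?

S_6 = 4 + 6*6 = 4 + 36 = 40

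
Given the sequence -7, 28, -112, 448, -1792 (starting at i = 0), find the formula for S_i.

Check ratios: 28 / -7 = -4.0
Common ratio r = -4.
First term a = -7.
Formula: S_i = -7 * (-4)^i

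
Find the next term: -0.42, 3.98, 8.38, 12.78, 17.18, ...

Differences: 3.98 - -0.42 = 4.4
This is an arithmetic sequence with common difference d = 4.4.
Next term = 17.18 + 4.4 = 21.58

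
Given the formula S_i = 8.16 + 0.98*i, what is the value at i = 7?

S_7 = 8.16 + 0.98*7 = 8.16 + 6.86 = 15.02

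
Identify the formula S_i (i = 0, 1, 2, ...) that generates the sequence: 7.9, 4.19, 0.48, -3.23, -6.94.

Check differences: 4.19 - 7.9 = -3.71
0.48 - 4.19 = -3.71
Common difference d = -3.71.
First term a = 7.9.
Formula: S_i = 7.90 - 3.71*i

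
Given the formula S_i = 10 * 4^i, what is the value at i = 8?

S_8 = 10 * 4^8 = 10 * 65536 = 655360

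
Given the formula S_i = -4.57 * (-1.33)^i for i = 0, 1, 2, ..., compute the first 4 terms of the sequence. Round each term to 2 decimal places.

This is a geometric sequence.
i=0: S_0 = -4.57 * (-1.33)^0 = -4.57
i=1: S_1 = -4.57 * (-1.33)^1 ≈ 6.08
i=2: S_2 = -4.57 * (-1.33)^2 ≈ -8.08
i=3: S_3 = -4.57 * (-1.33)^3 ≈ 10.75
The first 4 terms are: [-4.57, 6.08, -8.08, 10.75]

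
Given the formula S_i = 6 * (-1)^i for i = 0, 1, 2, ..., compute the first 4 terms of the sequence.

This is a geometric sequence.
i=0: S_0 = 6 * (-1)^0 = 6
i=1: S_1 = 6 * (-1)^1 = -6
i=2: S_2 = 6 * (-1)^2 = 6
i=3: S_3 = 6 * (-1)^3 = -6
The first 4 terms are: [6, -6, 6, -6]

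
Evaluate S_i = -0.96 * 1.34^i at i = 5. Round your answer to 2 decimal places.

S_5 = -0.96 * 1.34^5 ≈ -0.96 * 4.3204 ≈ -4.15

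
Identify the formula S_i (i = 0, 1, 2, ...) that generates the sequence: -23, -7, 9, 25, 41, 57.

Check differences: -7 - -23 = 16
9 - -7 = 16
Common difference d = 16.
First term a = -23.
Formula: S_i = -23 + 16*i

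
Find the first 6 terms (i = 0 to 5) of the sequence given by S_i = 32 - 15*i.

This is an arithmetic sequence.
i=0: S_0 = 32 + -15*0 = 32
i=1: S_1 = 32 + -15*1 = 17
i=2: S_2 = 32 + -15*2 = 2
i=3: S_3 = 32 + -15*3 = -13
i=4: S_4 = 32 + -15*4 = -28
i=5: S_5 = 32 + -15*5 = -43
The first 6 terms are: [32, 17, 2, -13, -28, -43]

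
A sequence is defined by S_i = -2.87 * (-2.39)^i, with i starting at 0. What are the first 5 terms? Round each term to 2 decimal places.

This is a geometric sequence.
i=0: S_0 = -2.87 * (-2.39)^0 = -2.87
i=1: S_1 = -2.87 * (-2.39)^1 ≈ 6.86
i=2: S_2 = -2.87 * (-2.39)^2 ≈ -16.39
i=3: S_3 = -2.87 * (-2.39)^3 ≈ 39.18
i=4: S_4 = -2.87 * (-2.39)^4 ≈ -93.64
The first 5 terms are: [-2.87, 6.86, -16.39, 39.18, -93.64]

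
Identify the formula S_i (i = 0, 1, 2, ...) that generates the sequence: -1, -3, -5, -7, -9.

Check differences: -3 - -1 = -2
-5 - -3 = -2
Common difference d = -2.
First term a = -1.
Formula: S_i = -1 - 2*i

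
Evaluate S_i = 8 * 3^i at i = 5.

S_5 = 8 * 3^5 = 8 * 243 = 1944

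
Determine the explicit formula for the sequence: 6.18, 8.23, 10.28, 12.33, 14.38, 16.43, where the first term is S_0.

Check differences: 8.23 - 6.18 = 2.05
10.28 - 8.23 = 2.05
Common difference d = 2.05.
First term a = 6.18.
Formula: S_i = 6.18 + 2.05*i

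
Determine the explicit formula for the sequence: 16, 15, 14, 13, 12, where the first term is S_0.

Check differences: 15 - 16 = -1
14 - 15 = -1
Common difference d = -1.
First term a = 16.
Formula: S_i = 16 - 1*i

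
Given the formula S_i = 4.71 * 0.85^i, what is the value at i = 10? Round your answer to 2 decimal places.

S_10 = 4.71 * 0.85^10 ≈ 4.71 * 0.1969 ≈ 0.93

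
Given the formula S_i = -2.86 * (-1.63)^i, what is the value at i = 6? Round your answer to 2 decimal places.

S_6 = -2.86 * (-1.63)^6 ≈ -2.86 * 18.7554 ≈ -53.64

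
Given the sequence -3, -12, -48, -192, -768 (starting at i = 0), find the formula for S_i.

Check ratios: -12 / -3 = 4.0
Common ratio r = 4.
First term a = -3.
Formula: S_i = -3 * 4^i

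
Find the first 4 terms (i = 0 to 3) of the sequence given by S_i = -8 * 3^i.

This is a geometric sequence.
i=0: S_0 = -8 * 3^0 = -8
i=1: S_1 = -8 * 3^1 = -24
i=2: S_2 = -8 * 3^2 = -72
i=3: S_3 = -8 * 3^3 = -216
The first 4 terms are: [-8, -24, -72, -216]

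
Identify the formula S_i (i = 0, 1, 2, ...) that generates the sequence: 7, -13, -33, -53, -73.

Check differences: -13 - 7 = -20
-33 - -13 = -20
Common difference d = -20.
First term a = 7.
Formula: S_i = 7 - 20*i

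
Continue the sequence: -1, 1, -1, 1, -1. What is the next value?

Ratios: 1 / -1 = -1.0
This is a geometric sequence with common ratio r = -1.
Next term = -1 * -1 = 1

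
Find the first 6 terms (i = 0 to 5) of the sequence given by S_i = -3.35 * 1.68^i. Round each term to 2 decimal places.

This is a geometric sequence.
i=0: S_0 = -3.35 * 1.68^0 = -3.35
i=1: S_1 = -3.35 * 1.68^1 ≈ -5.63
i=2: S_2 = -3.35 * 1.68^2 ≈ -9.46
i=3: S_3 = -3.35 * 1.68^3 ≈ -15.88
i=4: S_4 = -3.35 * 1.68^4 ≈ -26.69
i=5: S_5 = -3.35 * 1.68^5 ≈ -44.83
The first 6 terms are: [-3.35, -5.63, -9.46, -15.88, -26.69, -44.83]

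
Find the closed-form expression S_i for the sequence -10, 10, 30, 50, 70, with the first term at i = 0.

Check differences: 10 - -10 = 20
30 - 10 = 20
Common difference d = 20.
First term a = -10.
Formula: S_i = -10 + 20*i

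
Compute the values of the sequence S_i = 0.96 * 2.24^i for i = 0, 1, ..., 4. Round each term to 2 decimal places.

This is a geometric sequence.
i=0: S_0 = 0.96 * 2.24^0 = 0.96
i=1: S_1 = 0.96 * 2.24^1 ≈ 2.15
i=2: S_2 = 0.96 * 2.24^2 ≈ 4.82
i=3: S_3 = 0.96 * 2.24^3 ≈ 10.79
i=4: S_4 = 0.96 * 2.24^4 ≈ 24.17
The first 5 terms are: [0.96, 2.15, 4.82, 10.79, 24.17]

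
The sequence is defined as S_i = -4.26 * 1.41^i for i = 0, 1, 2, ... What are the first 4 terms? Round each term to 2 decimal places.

This is a geometric sequence.
i=0: S_0 = -4.26 * 1.41^0 = -4.26
i=1: S_1 = -4.26 * 1.41^1 ≈ -6.01
i=2: S_2 = -4.26 * 1.41^2 ≈ -8.47
i=3: S_3 = -4.26 * 1.41^3 ≈ -11.94
The first 4 terms are: [-4.26, -6.01, -8.47, -11.94]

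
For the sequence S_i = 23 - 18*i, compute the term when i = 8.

S_8 = 23 + -18*8 = 23 + -144 = -121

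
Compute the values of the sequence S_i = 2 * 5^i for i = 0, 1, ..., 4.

This is a geometric sequence.
i=0: S_0 = 2 * 5^0 = 2
i=1: S_1 = 2 * 5^1 = 10
i=2: S_2 = 2 * 5^2 = 50
i=3: S_3 = 2 * 5^3 = 250
i=4: S_4 = 2 * 5^4 = 1250
The first 5 terms are: [2, 10, 50, 250, 1250]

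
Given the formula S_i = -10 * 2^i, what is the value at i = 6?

S_6 = -10 * 2^6 = -10 * 64 = -640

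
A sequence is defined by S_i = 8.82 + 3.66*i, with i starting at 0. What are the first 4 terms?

This is an arithmetic sequence.
i=0: S_0 = 8.82 + 3.66*0 = 8.82
i=1: S_1 = 8.82 + 3.66*1 = 12.48
i=2: S_2 = 8.82 + 3.66*2 = 16.14
i=3: S_3 = 8.82 + 3.66*3 = 19.8
The first 4 terms are: [8.82, 12.48, 16.14, 19.8]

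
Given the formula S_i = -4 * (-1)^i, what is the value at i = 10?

S_10 = -4 * (-1)^10 = -4 * 1 = -4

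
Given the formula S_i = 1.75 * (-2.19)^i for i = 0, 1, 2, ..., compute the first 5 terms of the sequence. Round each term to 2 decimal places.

This is a geometric sequence.
i=0: S_0 = 1.75 * (-2.19)^0 = 1.75
i=1: S_1 = 1.75 * (-2.19)^1 ≈ -3.83
i=2: S_2 = 1.75 * (-2.19)^2 ≈ 8.39
i=3: S_3 = 1.75 * (-2.19)^3 ≈ -18.38
i=4: S_4 = 1.75 * (-2.19)^4 ≈ 40.25
The first 5 terms are: [1.75, -3.83, 8.39, -18.38, 40.25]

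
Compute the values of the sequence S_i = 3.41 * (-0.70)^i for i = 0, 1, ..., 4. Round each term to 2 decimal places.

This is a geometric sequence.
i=0: S_0 = 3.41 * (-0.7)^0 = 3.41
i=1: S_1 = 3.41 * (-0.7)^1 ≈ -2.39
i=2: S_2 = 3.41 * (-0.7)^2 ≈ 1.67
i=3: S_3 = 3.41 * (-0.7)^3 ≈ -1.17
i=4: S_4 = 3.41 * (-0.7)^4 ≈ 0.82
The first 5 terms are: [3.41, -2.39, 1.67, -1.17, 0.82]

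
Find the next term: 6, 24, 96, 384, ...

Ratios: 24 / 6 = 4.0
This is a geometric sequence with common ratio r = 4.
Next term = 384 * 4 = 1536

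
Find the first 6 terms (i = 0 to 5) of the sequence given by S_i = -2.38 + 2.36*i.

This is an arithmetic sequence.
i=0: S_0 = -2.38 + 2.36*0 = -2.38
i=1: S_1 = -2.38 + 2.36*1 = -0.02
i=2: S_2 = -2.38 + 2.36*2 = 2.34
i=3: S_3 = -2.38 + 2.36*3 = 4.7
i=4: S_4 = -2.38 + 2.36*4 = 7.06
i=5: S_5 = -2.38 + 2.36*5 = 9.42
The first 6 terms are: [-2.38, -0.02, 2.34, 4.7, 7.06, 9.42]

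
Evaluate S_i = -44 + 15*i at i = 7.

S_7 = -44 + 15*7 = -44 + 105 = 61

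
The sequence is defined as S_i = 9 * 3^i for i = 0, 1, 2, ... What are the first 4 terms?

This is a geometric sequence.
i=0: S_0 = 9 * 3^0 = 9
i=1: S_1 = 9 * 3^1 = 27
i=2: S_2 = 9 * 3^2 = 81
i=3: S_3 = 9 * 3^3 = 243
The first 4 terms are: [9, 27, 81, 243]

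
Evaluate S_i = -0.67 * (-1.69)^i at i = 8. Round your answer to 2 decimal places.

S_8 = -0.67 * (-1.69)^8 ≈ -0.67 * 66.5417 ≈ -44.58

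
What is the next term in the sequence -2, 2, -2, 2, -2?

Ratios: 2 / -2 = -1.0
This is a geometric sequence with common ratio r = -1.
Next term = -2 * -1 = 2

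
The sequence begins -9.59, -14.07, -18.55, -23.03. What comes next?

Differences: -14.07 - -9.59 = -4.48
This is an arithmetic sequence with common difference d = -4.48.
Next term = -23.03 + -4.48 = -27.51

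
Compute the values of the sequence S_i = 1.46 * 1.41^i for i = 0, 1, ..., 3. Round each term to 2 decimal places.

This is a geometric sequence.
i=0: S_0 = 1.46 * 1.41^0 = 1.46
i=1: S_1 = 1.46 * 1.41^1 ≈ 2.06
i=2: S_2 = 1.46 * 1.41^2 ≈ 2.9
i=3: S_3 = 1.46 * 1.41^3 ≈ 4.09
The first 4 terms are: [1.46, 2.06, 2.9, 4.09]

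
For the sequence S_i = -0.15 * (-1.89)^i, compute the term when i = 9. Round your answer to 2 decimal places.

S_9 = -0.15 * (-1.89)^9 ≈ -0.15 * -307.7204 ≈ 46.16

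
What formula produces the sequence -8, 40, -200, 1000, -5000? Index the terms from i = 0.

Check ratios: 40 / -8 = -5.0
Common ratio r = -5.
First term a = -8.
Formula: S_i = -8 * (-5)^i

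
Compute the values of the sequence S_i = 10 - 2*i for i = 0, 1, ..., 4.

This is an arithmetic sequence.
i=0: S_0 = 10 + -2*0 = 10
i=1: S_1 = 10 + -2*1 = 8
i=2: S_2 = 10 + -2*2 = 6
i=3: S_3 = 10 + -2*3 = 4
i=4: S_4 = 10 + -2*4 = 2
The first 5 terms are: [10, 8, 6, 4, 2]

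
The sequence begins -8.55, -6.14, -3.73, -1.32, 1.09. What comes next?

Differences: -6.14 - -8.55 = 2.41
This is an arithmetic sequence with common difference d = 2.41.
Next term = 1.09 + 2.41 = 3.5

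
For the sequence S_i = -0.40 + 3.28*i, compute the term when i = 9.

S_9 = -0.4 + 3.28*9 = -0.4 + 29.52 = 29.12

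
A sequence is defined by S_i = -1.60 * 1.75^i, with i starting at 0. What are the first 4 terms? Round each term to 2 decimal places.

This is a geometric sequence.
i=0: S_0 = -1.6 * 1.75^0 = -1.6
i=1: S_1 = -1.6 * 1.75^1 = -2.8
i=2: S_2 = -1.6 * 1.75^2 = -4.9
i=3: S_3 = -1.6 * 1.75^3 ≈ -8.58
The first 4 terms are: [-1.6, -2.8, -4.9, -8.58]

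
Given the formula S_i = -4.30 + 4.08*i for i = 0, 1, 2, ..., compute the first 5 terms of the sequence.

This is an arithmetic sequence.
i=0: S_0 = -4.3 + 4.08*0 = -4.3
i=1: S_1 = -4.3 + 4.08*1 = -0.22
i=2: S_2 = -4.3 + 4.08*2 = 3.86
i=3: S_3 = -4.3 + 4.08*3 = 7.94
i=4: S_4 = -4.3 + 4.08*4 = 12.02
The first 5 terms are: [-4.3, -0.22, 3.86, 7.94, 12.02]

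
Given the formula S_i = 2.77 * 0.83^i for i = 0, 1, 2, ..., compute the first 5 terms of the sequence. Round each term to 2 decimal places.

This is a geometric sequence.
i=0: S_0 = 2.77 * 0.83^0 = 2.77
i=1: S_1 = 2.77 * 0.83^1 ≈ 2.3
i=2: S_2 = 2.77 * 0.83^2 ≈ 1.91
i=3: S_3 = 2.77 * 0.83^3 ≈ 1.58
i=4: S_4 = 2.77 * 0.83^4 ≈ 1.31
The first 5 terms are: [2.77, 2.3, 1.91, 1.58, 1.31]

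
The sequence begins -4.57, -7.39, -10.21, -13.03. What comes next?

Differences: -7.39 - -4.57 = -2.82
This is an arithmetic sequence with common difference d = -2.82.
Next term = -13.03 + -2.82 = -15.85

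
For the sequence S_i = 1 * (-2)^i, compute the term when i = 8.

S_8 = 1 * (-2)^8 = 1 * 256 = 256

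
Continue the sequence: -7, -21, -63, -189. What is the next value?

Ratios: -21 / -7 = 3.0
This is a geometric sequence with common ratio r = 3.
Next term = -189 * 3 = -567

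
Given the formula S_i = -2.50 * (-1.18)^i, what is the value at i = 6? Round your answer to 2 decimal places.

S_6 = -2.5 * (-1.18)^6 ≈ -2.5 * 2.6996 ≈ -6.75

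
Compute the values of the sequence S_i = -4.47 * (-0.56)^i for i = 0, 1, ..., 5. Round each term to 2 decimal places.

This is a geometric sequence.
i=0: S_0 = -4.47 * (-0.56)^0 = -4.47
i=1: S_1 = -4.47 * (-0.56)^1 ≈ 2.5
i=2: S_2 = -4.47 * (-0.56)^2 ≈ -1.4
i=3: S_3 = -4.47 * (-0.56)^3 ≈ 0.79
i=4: S_4 = -4.47 * (-0.56)^4 ≈ -0.44
i=5: S_5 = -4.47 * (-0.56)^5 ≈ 0.25
The first 6 terms are: [-4.47, 2.5, -1.4, 0.79, -0.44, 0.25]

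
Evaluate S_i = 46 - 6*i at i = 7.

S_7 = 46 + -6*7 = 46 + -42 = 4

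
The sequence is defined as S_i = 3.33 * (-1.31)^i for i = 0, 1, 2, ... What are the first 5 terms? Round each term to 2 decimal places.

This is a geometric sequence.
i=0: S_0 = 3.33 * (-1.31)^0 = 3.33
i=1: S_1 = 3.33 * (-1.31)^1 ≈ -4.36
i=2: S_2 = 3.33 * (-1.31)^2 ≈ 5.71
i=3: S_3 = 3.33 * (-1.31)^3 ≈ -7.49
i=4: S_4 = 3.33 * (-1.31)^4 ≈ 9.81
The first 5 terms are: [3.33, -4.36, 5.71, -7.49, 9.81]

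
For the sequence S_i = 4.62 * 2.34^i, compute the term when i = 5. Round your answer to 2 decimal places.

S_5 = 4.62 * 2.34^5 ≈ 4.62 * 70.1583 ≈ 324.13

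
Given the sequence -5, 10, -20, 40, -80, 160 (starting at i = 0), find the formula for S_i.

Check ratios: 10 / -5 = -2.0
Common ratio r = -2.
First term a = -5.
Formula: S_i = -5 * (-2)^i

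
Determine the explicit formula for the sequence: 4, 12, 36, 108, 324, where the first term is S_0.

Check ratios: 12 / 4 = 3.0
Common ratio r = 3.
First term a = 4.
Formula: S_i = 4 * 3^i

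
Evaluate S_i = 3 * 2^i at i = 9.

S_9 = 3 * 2^9 = 3 * 512 = 1536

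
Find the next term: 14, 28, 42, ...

Differences: 28 - 14 = 14
This is an arithmetic sequence with common difference d = 14.
Next term = 42 + 14 = 56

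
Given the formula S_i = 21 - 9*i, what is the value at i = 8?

S_8 = 21 + -9*8 = 21 + -72 = -51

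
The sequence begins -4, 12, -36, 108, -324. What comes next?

Ratios: 12 / -4 = -3.0
This is a geometric sequence with common ratio r = -3.
Next term = -324 * -3 = 972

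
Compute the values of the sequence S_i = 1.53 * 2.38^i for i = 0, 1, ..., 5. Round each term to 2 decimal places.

This is a geometric sequence.
i=0: S_0 = 1.53 * 2.38^0 = 1.53
i=1: S_1 = 1.53 * 2.38^1 ≈ 3.64
i=2: S_2 = 1.53 * 2.38^2 ≈ 8.67
i=3: S_3 = 1.53 * 2.38^3 ≈ 20.63
i=4: S_4 = 1.53 * 2.38^4 ≈ 49.09
i=5: S_5 = 1.53 * 2.38^5 ≈ 116.84
The first 6 terms are: [1.53, 3.64, 8.67, 20.63, 49.09, 116.84]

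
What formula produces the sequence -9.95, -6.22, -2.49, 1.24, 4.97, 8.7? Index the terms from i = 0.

Check differences: -6.22 - -9.95 = 3.73
-2.49 - -6.22 = 3.73
Common difference d = 3.73.
First term a = -9.95.
Formula: S_i = -9.95 + 3.73*i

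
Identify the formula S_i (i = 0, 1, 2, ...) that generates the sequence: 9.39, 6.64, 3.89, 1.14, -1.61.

Check differences: 6.64 - 9.39 = -2.75
3.89 - 6.64 = -2.75
Common difference d = -2.75.
First term a = 9.39.
Formula: S_i = 9.39 - 2.75*i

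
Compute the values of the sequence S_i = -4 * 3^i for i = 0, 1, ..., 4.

This is a geometric sequence.
i=0: S_0 = -4 * 3^0 = -4
i=1: S_1 = -4 * 3^1 = -12
i=2: S_2 = -4 * 3^2 = -36
i=3: S_3 = -4 * 3^3 = -108
i=4: S_4 = -4 * 3^4 = -324
The first 5 terms are: [-4, -12, -36, -108, -324]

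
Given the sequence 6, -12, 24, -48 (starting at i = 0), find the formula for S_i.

Check ratios: -12 / 6 = -2.0
Common ratio r = -2.
First term a = 6.
Formula: S_i = 6 * (-2)^i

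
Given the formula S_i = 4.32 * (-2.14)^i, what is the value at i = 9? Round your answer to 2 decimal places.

S_9 = 4.32 * (-2.14)^9 ≈ 4.32 * -941.2911 ≈ -4066.38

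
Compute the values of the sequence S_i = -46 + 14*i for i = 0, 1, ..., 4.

This is an arithmetic sequence.
i=0: S_0 = -46 + 14*0 = -46
i=1: S_1 = -46 + 14*1 = -32
i=2: S_2 = -46 + 14*2 = -18
i=3: S_3 = -46 + 14*3 = -4
i=4: S_4 = -46 + 14*4 = 10
The first 5 terms are: [-46, -32, -18, -4, 10]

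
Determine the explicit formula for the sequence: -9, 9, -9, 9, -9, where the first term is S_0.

Check ratios: 9 / -9 = -1.0
Common ratio r = -1.
First term a = -9.
Formula: S_i = -9 * (-1)^i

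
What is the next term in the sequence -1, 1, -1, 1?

Ratios: 1 / -1 = -1.0
This is a geometric sequence with common ratio r = -1.
Next term = 1 * -1 = -1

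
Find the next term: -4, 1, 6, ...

Differences: 1 - -4 = 5
This is an arithmetic sequence with common difference d = 5.
Next term = 6 + 5 = 11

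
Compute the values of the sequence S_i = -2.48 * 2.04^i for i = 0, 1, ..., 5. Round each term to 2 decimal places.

This is a geometric sequence.
i=0: S_0 = -2.48 * 2.04^0 = -2.48
i=1: S_1 = -2.48 * 2.04^1 ≈ -5.06
i=2: S_2 = -2.48 * 2.04^2 ≈ -10.32
i=3: S_3 = -2.48 * 2.04^3 ≈ -21.05
i=4: S_4 = -2.48 * 2.04^4 ≈ -42.95
i=5: S_5 = -2.48 * 2.04^5 ≈ -87.62
The first 6 terms are: [-2.48, -5.06, -10.32, -21.05, -42.95, -87.62]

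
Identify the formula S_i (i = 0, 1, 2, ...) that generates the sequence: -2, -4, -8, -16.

Check ratios: -4 / -2 = 2.0
Common ratio r = 2.
First term a = -2.
Formula: S_i = -2 * 2^i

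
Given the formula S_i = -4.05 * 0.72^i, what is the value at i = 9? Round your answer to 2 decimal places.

S_9 = -4.05 * 0.72^9 ≈ -4.05 * 0.052 ≈ -0.21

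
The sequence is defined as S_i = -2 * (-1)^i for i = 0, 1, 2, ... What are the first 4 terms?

This is a geometric sequence.
i=0: S_0 = -2 * (-1)^0 = -2
i=1: S_1 = -2 * (-1)^1 = 2
i=2: S_2 = -2 * (-1)^2 = -2
i=3: S_3 = -2 * (-1)^3 = 2
The first 4 terms are: [-2, 2, -2, 2]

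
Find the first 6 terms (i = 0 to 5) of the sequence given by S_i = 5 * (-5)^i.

This is a geometric sequence.
i=0: S_0 = 5 * (-5)^0 = 5
i=1: S_1 = 5 * (-5)^1 = -25
i=2: S_2 = 5 * (-5)^2 = 125
i=3: S_3 = 5 * (-5)^3 = -625
i=4: S_4 = 5 * (-5)^4 = 3125
i=5: S_5 = 5 * (-5)^5 = -15625
The first 6 terms are: [5, -25, 125, -625, 3125, -15625]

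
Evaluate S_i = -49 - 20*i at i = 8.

S_8 = -49 + -20*8 = -49 + -160 = -209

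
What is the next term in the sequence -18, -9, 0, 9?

Differences: -9 - -18 = 9
This is an arithmetic sequence with common difference d = 9.
Next term = 9 + 9 = 18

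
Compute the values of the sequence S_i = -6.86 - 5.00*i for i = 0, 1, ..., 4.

This is an arithmetic sequence.
i=0: S_0 = -6.86 + -5.0*0 = -6.86
i=1: S_1 = -6.86 + -5.0*1 = -11.86
i=2: S_2 = -6.86 + -5.0*2 = -16.86
i=3: S_3 = -6.86 + -5.0*3 = -21.86
i=4: S_4 = -6.86 + -5.0*4 = -26.86
The first 5 terms are: [-6.86, -11.86, -16.86, -21.86, -26.86]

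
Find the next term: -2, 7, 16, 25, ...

Differences: 7 - -2 = 9
This is an arithmetic sequence with common difference d = 9.
Next term = 25 + 9 = 34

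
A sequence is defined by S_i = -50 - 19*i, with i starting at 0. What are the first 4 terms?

This is an arithmetic sequence.
i=0: S_0 = -50 + -19*0 = -50
i=1: S_1 = -50 + -19*1 = -69
i=2: S_2 = -50 + -19*2 = -88
i=3: S_3 = -50 + -19*3 = -107
The first 4 terms are: [-50, -69, -88, -107]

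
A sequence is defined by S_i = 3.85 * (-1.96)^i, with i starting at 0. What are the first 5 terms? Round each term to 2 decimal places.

This is a geometric sequence.
i=0: S_0 = 3.85 * (-1.96)^0 = 3.85
i=1: S_1 = 3.85 * (-1.96)^1 ≈ -7.55
i=2: S_2 = 3.85 * (-1.96)^2 ≈ 14.79
i=3: S_3 = 3.85 * (-1.96)^3 ≈ -28.99
i=4: S_4 = 3.85 * (-1.96)^4 ≈ 56.82
The first 5 terms are: [3.85, -7.55, 14.79, -28.99, 56.82]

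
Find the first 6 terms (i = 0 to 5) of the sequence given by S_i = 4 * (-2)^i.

This is a geometric sequence.
i=0: S_0 = 4 * (-2)^0 = 4
i=1: S_1 = 4 * (-2)^1 = -8
i=2: S_2 = 4 * (-2)^2 = 16
i=3: S_3 = 4 * (-2)^3 = -32
i=4: S_4 = 4 * (-2)^4 = 64
i=5: S_5 = 4 * (-2)^5 = -128
The first 6 terms are: [4, -8, 16, -32, 64, -128]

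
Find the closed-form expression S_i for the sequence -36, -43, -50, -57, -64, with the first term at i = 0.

Check differences: -43 - -36 = -7
-50 - -43 = -7
Common difference d = -7.
First term a = -36.
Formula: S_i = -36 - 7*i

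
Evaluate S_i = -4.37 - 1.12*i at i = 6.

S_6 = -4.37 + -1.12*6 = -4.37 + -6.72 = -11.09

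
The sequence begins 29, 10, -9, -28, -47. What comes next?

Differences: 10 - 29 = -19
This is an arithmetic sequence with common difference d = -19.
Next term = -47 + -19 = -66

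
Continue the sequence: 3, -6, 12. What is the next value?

Ratios: -6 / 3 = -2.0
This is a geometric sequence with common ratio r = -2.
Next term = 12 * -2 = -24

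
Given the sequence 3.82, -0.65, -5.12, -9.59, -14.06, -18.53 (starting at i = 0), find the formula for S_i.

Check differences: -0.65 - 3.82 = -4.47
-5.12 - -0.65 = -4.47
Common difference d = -4.47.
First term a = 3.82.
Formula: S_i = 3.82 - 4.47*i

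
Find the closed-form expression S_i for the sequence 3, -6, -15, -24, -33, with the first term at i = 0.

Check differences: -6 - 3 = -9
-15 - -6 = -9
Common difference d = -9.
First term a = 3.
Formula: S_i = 3 - 9*i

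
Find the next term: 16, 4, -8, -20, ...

Differences: 4 - 16 = -12
This is an arithmetic sequence with common difference d = -12.
Next term = -20 + -12 = -32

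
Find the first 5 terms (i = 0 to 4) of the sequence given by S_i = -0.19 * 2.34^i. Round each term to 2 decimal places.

This is a geometric sequence.
i=0: S_0 = -0.19 * 2.34^0 = -0.19
i=1: S_1 = -0.19 * 2.34^1 ≈ -0.44
i=2: S_2 = -0.19 * 2.34^2 ≈ -1.04
i=3: S_3 = -0.19 * 2.34^3 ≈ -2.43
i=4: S_4 = -0.19 * 2.34^4 ≈ -5.7
The first 5 terms are: [-0.19, -0.44, -1.04, -2.43, -5.7]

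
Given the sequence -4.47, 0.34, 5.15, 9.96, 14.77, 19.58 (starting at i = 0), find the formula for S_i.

Check differences: 0.34 - -4.47 = 4.81
5.15 - 0.34 = 4.81
Common difference d = 4.81.
First term a = -4.47.
Formula: S_i = -4.47 + 4.81*i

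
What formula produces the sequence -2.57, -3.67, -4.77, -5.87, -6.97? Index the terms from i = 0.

Check differences: -3.67 - -2.57 = -1.1
-4.77 - -3.67 = -1.1
Common difference d = -1.1.
First term a = -2.57.
Formula: S_i = -2.57 - 1.10*i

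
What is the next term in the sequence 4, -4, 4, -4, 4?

Ratios: -4 / 4 = -1.0
This is a geometric sequence with common ratio r = -1.
Next term = 4 * -1 = -4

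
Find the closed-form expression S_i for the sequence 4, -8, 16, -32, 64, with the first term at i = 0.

Check ratios: -8 / 4 = -2.0
Common ratio r = -2.
First term a = 4.
Formula: S_i = 4 * (-2)^i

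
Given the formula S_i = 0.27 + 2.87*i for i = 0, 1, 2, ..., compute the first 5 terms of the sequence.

This is an arithmetic sequence.
i=0: S_0 = 0.27 + 2.87*0 = 0.27
i=1: S_1 = 0.27 + 2.87*1 = 3.14
i=2: S_2 = 0.27 + 2.87*2 = 6.01
i=3: S_3 = 0.27 + 2.87*3 = 8.88
i=4: S_4 = 0.27 + 2.87*4 = 11.75
The first 5 terms are: [0.27, 3.14, 6.01, 8.88, 11.75]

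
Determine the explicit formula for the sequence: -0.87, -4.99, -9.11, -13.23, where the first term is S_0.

Check differences: -4.99 - -0.87 = -4.12
-9.11 - -4.99 = -4.12
Common difference d = -4.12.
First term a = -0.87.
Formula: S_i = -0.87 - 4.12*i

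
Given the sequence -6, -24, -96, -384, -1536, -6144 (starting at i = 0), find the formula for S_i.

Check ratios: -24 / -6 = 4.0
Common ratio r = 4.
First term a = -6.
Formula: S_i = -6 * 4^i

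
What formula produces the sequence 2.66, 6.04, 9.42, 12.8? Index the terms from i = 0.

Check differences: 6.04 - 2.66 = 3.38
9.42 - 6.04 = 3.38
Common difference d = 3.38.
First term a = 2.66.
Formula: S_i = 2.66 + 3.38*i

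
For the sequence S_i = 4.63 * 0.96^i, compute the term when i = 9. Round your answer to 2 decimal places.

S_9 = 4.63 * 0.96^9 ≈ 4.63 * 0.6925 ≈ 3.21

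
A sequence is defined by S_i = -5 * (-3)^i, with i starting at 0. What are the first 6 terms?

This is a geometric sequence.
i=0: S_0 = -5 * (-3)^0 = -5
i=1: S_1 = -5 * (-3)^1 = 15
i=2: S_2 = -5 * (-3)^2 = -45
i=3: S_3 = -5 * (-3)^3 = 135
i=4: S_4 = -5 * (-3)^4 = -405
i=5: S_5 = -5 * (-3)^5 = 1215
The first 6 terms are: [-5, 15, -45, 135, -405, 1215]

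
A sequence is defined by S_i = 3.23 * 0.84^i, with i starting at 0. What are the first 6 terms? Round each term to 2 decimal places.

This is a geometric sequence.
i=0: S_0 = 3.23 * 0.84^0 = 3.23
i=1: S_1 = 3.23 * 0.84^1 ≈ 2.71
i=2: S_2 = 3.23 * 0.84^2 ≈ 2.28
i=3: S_3 = 3.23 * 0.84^3 ≈ 1.91
i=4: S_4 = 3.23 * 0.84^4 ≈ 1.61
i=5: S_5 = 3.23 * 0.84^5 ≈ 1.35
The first 6 terms are: [3.23, 2.71, 2.28, 1.91, 1.61, 1.35]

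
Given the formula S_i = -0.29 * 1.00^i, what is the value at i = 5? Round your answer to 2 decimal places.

S_5 = -0.29 * 1.0^5 = -0.29 * 1 = -0.29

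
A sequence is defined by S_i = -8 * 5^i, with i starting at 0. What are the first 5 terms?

This is a geometric sequence.
i=0: S_0 = -8 * 5^0 = -8
i=1: S_1 = -8 * 5^1 = -40
i=2: S_2 = -8 * 5^2 = -200
i=3: S_3 = -8 * 5^3 = -1000
i=4: S_4 = -8 * 5^4 = -5000
The first 5 terms are: [-8, -40, -200, -1000, -5000]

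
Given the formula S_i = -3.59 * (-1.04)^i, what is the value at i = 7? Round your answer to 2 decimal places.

S_7 = -3.59 * (-1.04)^7 ≈ -3.59 * -1.3159 ≈ 4.72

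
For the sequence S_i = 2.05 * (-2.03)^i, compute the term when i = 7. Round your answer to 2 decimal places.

S_7 = 2.05 * (-2.03)^7 ≈ 2.05 * -142.0601 ≈ -291.22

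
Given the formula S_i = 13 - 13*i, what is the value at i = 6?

S_6 = 13 + -13*6 = 13 + -78 = -65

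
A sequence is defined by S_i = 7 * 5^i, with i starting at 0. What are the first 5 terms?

This is a geometric sequence.
i=0: S_0 = 7 * 5^0 = 7
i=1: S_1 = 7 * 5^1 = 35
i=2: S_2 = 7 * 5^2 = 175
i=3: S_3 = 7 * 5^3 = 875
i=4: S_4 = 7 * 5^4 = 4375
The first 5 terms are: [7, 35, 175, 875, 4375]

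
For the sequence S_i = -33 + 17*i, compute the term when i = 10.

S_10 = -33 + 17*10 = -33 + 170 = 137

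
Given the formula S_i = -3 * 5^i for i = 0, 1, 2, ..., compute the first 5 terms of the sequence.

This is a geometric sequence.
i=0: S_0 = -3 * 5^0 = -3
i=1: S_1 = -3 * 5^1 = -15
i=2: S_2 = -3 * 5^2 = -75
i=3: S_3 = -3 * 5^3 = -375
i=4: S_4 = -3 * 5^4 = -1875
The first 5 terms are: [-3, -15, -75, -375, -1875]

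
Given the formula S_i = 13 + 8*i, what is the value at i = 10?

S_10 = 13 + 8*10 = 13 + 80 = 93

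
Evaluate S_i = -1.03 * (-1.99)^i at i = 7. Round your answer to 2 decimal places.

S_7 = -1.03 * (-1.99)^7 ≈ -1.03 * -123.5866 ≈ 127.29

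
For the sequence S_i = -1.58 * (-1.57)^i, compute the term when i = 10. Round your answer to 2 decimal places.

S_10 = -1.58 * (-1.57)^10 ≈ -1.58 * 90.9906 ≈ -143.77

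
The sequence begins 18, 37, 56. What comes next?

Differences: 37 - 18 = 19
This is an arithmetic sequence with common difference d = 19.
Next term = 56 + 19 = 75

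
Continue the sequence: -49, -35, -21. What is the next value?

Differences: -35 - -49 = 14
This is an arithmetic sequence with common difference d = 14.
Next term = -21 + 14 = -7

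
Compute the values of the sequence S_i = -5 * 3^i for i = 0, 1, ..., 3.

This is a geometric sequence.
i=0: S_0 = -5 * 3^0 = -5
i=1: S_1 = -5 * 3^1 = -15
i=2: S_2 = -5 * 3^2 = -45
i=3: S_3 = -5 * 3^3 = -135
The first 4 terms are: [-5, -15, -45, -135]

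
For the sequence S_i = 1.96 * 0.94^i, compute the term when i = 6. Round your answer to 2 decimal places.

S_6 = 1.96 * 0.94^6 ≈ 1.96 * 0.6899 ≈ 1.35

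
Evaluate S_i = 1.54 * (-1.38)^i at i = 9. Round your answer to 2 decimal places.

S_9 = 1.54 * (-1.38)^9 ≈ 1.54 * -18.1515 ≈ -27.95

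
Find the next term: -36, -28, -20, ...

Differences: -28 - -36 = 8
This is an arithmetic sequence with common difference d = 8.
Next term = -20 + 8 = -12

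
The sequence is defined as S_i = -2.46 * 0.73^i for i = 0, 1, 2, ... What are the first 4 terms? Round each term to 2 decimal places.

This is a geometric sequence.
i=0: S_0 = -2.46 * 0.73^0 = -2.46
i=1: S_1 = -2.46 * 0.73^1 ≈ -1.8
i=2: S_2 = -2.46 * 0.73^2 ≈ -1.31
i=3: S_3 = -2.46 * 0.73^3 ≈ -0.96
The first 4 terms are: [-2.46, -1.8, -1.31, -0.96]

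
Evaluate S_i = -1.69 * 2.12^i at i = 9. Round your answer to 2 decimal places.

S_9 = -1.69 * 2.12^9 ≈ -1.69 * 865.0132 ≈ -1461.87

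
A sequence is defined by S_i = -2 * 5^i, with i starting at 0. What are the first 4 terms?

This is a geometric sequence.
i=0: S_0 = -2 * 5^0 = -2
i=1: S_1 = -2 * 5^1 = -10
i=2: S_2 = -2 * 5^2 = -50
i=3: S_3 = -2 * 5^3 = -250
The first 4 terms are: [-2, -10, -50, -250]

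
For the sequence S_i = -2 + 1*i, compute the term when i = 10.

S_10 = -2 + 1*10 = -2 + 10 = 8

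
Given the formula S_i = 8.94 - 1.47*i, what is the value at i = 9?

S_9 = 8.94 + -1.47*9 = 8.94 + -13.23 = -4.29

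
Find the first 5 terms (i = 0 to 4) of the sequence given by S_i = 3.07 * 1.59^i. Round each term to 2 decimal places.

This is a geometric sequence.
i=0: S_0 = 3.07 * 1.59^0 = 3.07
i=1: S_1 = 3.07 * 1.59^1 ≈ 4.88
i=2: S_2 = 3.07 * 1.59^2 ≈ 7.76
i=3: S_3 = 3.07 * 1.59^3 ≈ 12.34
i=4: S_4 = 3.07 * 1.59^4 ≈ 19.62
The first 5 terms are: [3.07, 4.88, 7.76, 12.34, 19.62]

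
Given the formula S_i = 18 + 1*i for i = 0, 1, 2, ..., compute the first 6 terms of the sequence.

This is an arithmetic sequence.
i=0: S_0 = 18 + 1*0 = 18
i=1: S_1 = 18 + 1*1 = 19
i=2: S_2 = 18 + 1*2 = 20
i=3: S_3 = 18 + 1*3 = 21
i=4: S_4 = 18 + 1*4 = 22
i=5: S_5 = 18 + 1*5 = 23
The first 6 terms are: [18, 19, 20, 21, 22, 23]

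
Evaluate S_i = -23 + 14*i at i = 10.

S_10 = -23 + 14*10 = -23 + 140 = 117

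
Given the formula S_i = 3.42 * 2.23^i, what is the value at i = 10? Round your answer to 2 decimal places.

S_10 = 3.42 * 2.23^10 ≈ 3.42 * 3041.2256 ≈ 10400.99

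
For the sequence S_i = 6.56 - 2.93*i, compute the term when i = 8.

S_8 = 6.56 + -2.93*8 = 6.56 + -23.44 = -16.88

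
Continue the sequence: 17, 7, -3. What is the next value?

Differences: 7 - 17 = -10
This is an arithmetic sequence with common difference d = -10.
Next term = -3 + -10 = -13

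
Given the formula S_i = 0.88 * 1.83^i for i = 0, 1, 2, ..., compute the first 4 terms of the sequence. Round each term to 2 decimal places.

This is a geometric sequence.
i=0: S_0 = 0.88 * 1.83^0 = 0.88
i=1: S_1 = 0.88 * 1.83^1 ≈ 1.61
i=2: S_2 = 0.88 * 1.83^2 ≈ 2.95
i=3: S_3 = 0.88 * 1.83^3 ≈ 5.39
The first 4 terms are: [0.88, 1.61, 2.95, 5.39]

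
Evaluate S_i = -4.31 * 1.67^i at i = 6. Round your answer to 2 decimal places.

S_6 = -4.31 * 1.67^6 ≈ -4.31 * 21.692 ≈ -93.49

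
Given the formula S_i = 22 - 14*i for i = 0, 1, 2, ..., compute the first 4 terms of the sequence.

This is an arithmetic sequence.
i=0: S_0 = 22 + -14*0 = 22
i=1: S_1 = 22 + -14*1 = 8
i=2: S_2 = 22 + -14*2 = -6
i=3: S_3 = 22 + -14*3 = -20
The first 4 terms are: [22, 8, -6, -20]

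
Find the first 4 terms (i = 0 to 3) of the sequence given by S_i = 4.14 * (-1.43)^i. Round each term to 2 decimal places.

This is a geometric sequence.
i=0: S_0 = 4.14 * (-1.43)^0 = 4.14
i=1: S_1 = 4.14 * (-1.43)^1 ≈ -5.92
i=2: S_2 = 4.14 * (-1.43)^2 ≈ 8.47
i=3: S_3 = 4.14 * (-1.43)^3 ≈ -12.11
The first 4 terms are: [4.14, -5.92, 8.47, -12.11]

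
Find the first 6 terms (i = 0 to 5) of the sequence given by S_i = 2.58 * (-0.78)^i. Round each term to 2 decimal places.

This is a geometric sequence.
i=0: S_0 = 2.58 * (-0.78)^0 = 2.58
i=1: S_1 = 2.58 * (-0.78)^1 ≈ -2.01
i=2: S_2 = 2.58 * (-0.78)^2 ≈ 1.57
i=3: S_3 = 2.58 * (-0.78)^3 ≈ -1.22
i=4: S_4 = 2.58 * (-0.78)^4 ≈ 0.95
i=5: S_5 = 2.58 * (-0.78)^5 ≈ -0.74
The first 6 terms are: [2.58, -2.01, 1.57, -1.22, 0.95, -0.74]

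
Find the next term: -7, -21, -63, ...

Ratios: -21 / -7 = 3.0
This is a geometric sequence with common ratio r = 3.
Next term = -63 * 3 = -189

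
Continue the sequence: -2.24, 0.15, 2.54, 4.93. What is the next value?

Differences: 0.15 - -2.24 = 2.39
This is an arithmetic sequence with common difference d = 2.39.
Next term = 4.93 + 2.39 = 7.32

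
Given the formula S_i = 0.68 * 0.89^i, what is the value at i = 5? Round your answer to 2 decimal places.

S_5 = 0.68 * 0.89^5 ≈ 0.68 * 0.5584 ≈ 0.38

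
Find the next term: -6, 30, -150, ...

Ratios: 30 / -6 = -5.0
This is a geometric sequence with common ratio r = -5.
Next term = -150 * -5 = 750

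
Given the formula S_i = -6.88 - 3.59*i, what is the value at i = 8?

S_8 = -6.88 + -3.59*8 = -6.88 + -28.72 = -35.6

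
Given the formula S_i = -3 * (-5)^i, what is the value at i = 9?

S_9 = -3 * (-5)^9 = -3 * -1953125 = 5859375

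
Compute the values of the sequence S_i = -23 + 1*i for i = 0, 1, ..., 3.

This is an arithmetic sequence.
i=0: S_0 = -23 + 1*0 = -23
i=1: S_1 = -23 + 1*1 = -22
i=2: S_2 = -23 + 1*2 = -21
i=3: S_3 = -23 + 1*3 = -20
The first 4 terms are: [-23, -22, -21, -20]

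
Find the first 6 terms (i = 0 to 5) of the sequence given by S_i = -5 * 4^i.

This is a geometric sequence.
i=0: S_0 = -5 * 4^0 = -5
i=1: S_1 = -5 * 4^1 = -20
i=2: S_2 = -5 * 4^2 = -80
i=3: S_3 = -5 * 4^3 = -320
i=4: S_4 = -5 * 4^4 = -1280
i=5: S_5 = -5 * 4^5 = -5120
The first 6 terms are: [-5, -20, -80, -320, -1280, -5120]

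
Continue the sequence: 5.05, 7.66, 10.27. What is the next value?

Differences: 7.66 - 5.05 = 2.61
This is an arithmetic sequence with common difference d = 2.61.
Next term = 10.27 + 2.61 = 12.88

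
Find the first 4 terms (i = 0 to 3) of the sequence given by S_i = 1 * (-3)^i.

This is a geometric sequence.
i=0: S_0 = 1 * (-3)^0 = 1
i=1: S_1 = 1 * (-3)^1 = -3
i=2: S_2 = 1 * (-3)^2 = 9
i=3: S_3 = 1 * (-3)^3 = -27
The first 4 terms are: [1, -3, 9, -27]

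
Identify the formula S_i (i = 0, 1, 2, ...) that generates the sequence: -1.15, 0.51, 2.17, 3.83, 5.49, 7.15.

Check differences: 0.51 - -1.15 = 1.66
2.17 - 0.51 = 1.66
Common difference d = 1.66.
First term a = -1.15.
Formula: S_i = -1.15 + 1.66*i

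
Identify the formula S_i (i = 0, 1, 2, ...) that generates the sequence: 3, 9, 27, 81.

Check ratios: 9 / 3 = 3.0
Common ratio r = 3.
First term a = 3.
Formula: S_i = 3 * 3^i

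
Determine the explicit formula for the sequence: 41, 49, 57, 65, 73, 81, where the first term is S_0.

Check differences: 49 - 41 = 8
57 - 49 = 8
Common difference d = 8.
First term a = 41.
Formula: S_i = 41 + 8*i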